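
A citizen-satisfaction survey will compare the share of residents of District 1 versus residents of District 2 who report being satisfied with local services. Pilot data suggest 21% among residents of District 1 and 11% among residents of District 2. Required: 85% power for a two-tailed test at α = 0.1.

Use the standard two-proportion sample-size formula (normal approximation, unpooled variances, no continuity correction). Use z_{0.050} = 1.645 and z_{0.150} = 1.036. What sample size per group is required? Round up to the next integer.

n = (z_{α/2} + z_β)² · [p₁(1−p₁) + p₂(1−p₂)] / (p₁ − p₂)²
  = (1.645 + 1.036)² · (0.21·0.79 + 0.11·0.89) / (0.10)²
  = (2.681)² · (0.1659 + 0.0979) / 0.0100
  = 7.1878 · 0.2638 / 0.0100
  = 189.61
Round up → n = 190 per group.

n = 190 per group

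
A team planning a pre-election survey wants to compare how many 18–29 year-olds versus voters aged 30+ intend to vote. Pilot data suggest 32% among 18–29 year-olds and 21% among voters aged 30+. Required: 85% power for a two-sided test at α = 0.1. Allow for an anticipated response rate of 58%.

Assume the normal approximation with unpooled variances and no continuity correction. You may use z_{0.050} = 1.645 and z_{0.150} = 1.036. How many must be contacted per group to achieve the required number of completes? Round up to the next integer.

n = 393 per group

n = (z_{α/2} + z_β)² · [p₁(1−p₁) + p₂(1−p₂)] / (p₁ − p₂)²
  = (1.645 + 1.036)² · (0.32·0.68 + 0.21·0.79) / (0.11)²
  = (2.681)² · (0.2176 + 0.1659) / 0.0121
  = 7.1878 · 0.3835 / 0.0121
  = 227.81
Adjust for 58% response: 227.81 / 0.58 = 392.78.
Round up → n = 393 per group.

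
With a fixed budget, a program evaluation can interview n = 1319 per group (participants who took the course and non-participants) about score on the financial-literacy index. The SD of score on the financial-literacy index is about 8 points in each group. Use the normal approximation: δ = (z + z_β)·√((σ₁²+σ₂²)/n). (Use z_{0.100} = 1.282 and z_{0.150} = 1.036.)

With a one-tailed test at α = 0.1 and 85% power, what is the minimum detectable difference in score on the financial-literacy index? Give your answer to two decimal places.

δ = (z_α + z_β) · √((σ₁²+σ₂²)/n)
  = (1.282 + 1.036) · √(128/1319)
  = 2.318 · √0.09704
  = 2.318 · 0.3115
  = 0.7221

Minimum detectable difference ≈ 0.72 points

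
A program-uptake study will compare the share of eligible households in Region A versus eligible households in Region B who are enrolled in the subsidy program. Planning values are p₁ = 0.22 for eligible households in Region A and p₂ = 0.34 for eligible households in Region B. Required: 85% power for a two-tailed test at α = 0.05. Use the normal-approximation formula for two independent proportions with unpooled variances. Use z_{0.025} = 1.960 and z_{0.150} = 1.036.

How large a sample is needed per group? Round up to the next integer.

n = 247 per group

n = (z_{α/2} + z_β)² · [p₁(1−p₁) + p₂(1−p₂)] / (p₁ − p₂)²
  = (1.960 + 1.036)² · (0.22·0.78 + 0.34·0.66) / (-0.12)²
  = (2.996)² · (0.1716 + 0.2244) / 0.0144
  = 8.9760 · 0.3960 / 0.0144
  = 246.84
Round up → n = 247 per group.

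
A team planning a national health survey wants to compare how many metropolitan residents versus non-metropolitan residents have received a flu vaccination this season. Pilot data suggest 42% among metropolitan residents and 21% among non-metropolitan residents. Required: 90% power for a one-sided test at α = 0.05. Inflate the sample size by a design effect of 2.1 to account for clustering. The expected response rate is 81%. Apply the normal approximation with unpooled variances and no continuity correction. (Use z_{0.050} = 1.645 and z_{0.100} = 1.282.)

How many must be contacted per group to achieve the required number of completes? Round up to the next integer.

n = (z_α + z_β)² · [p₁(1−p₁) + p₂(1−p₂)] / (p₁ − p₂)²
  = (1.645 + 1.282)² · (0.42·0.58 + 0.21·0.79) / (0.21)²
  = (2.927)² · (0.2436 + 0.1659) / 0.0441
  = 8.5673 · 0.4095 / 0.0441
  = 79.55
Design effect: 2.1 × 79.55 = 167.06.
Adjust for 81% response: 167.06 / 0.81 = 206.25.
Round up → n = 207 per group.

n = 207 per group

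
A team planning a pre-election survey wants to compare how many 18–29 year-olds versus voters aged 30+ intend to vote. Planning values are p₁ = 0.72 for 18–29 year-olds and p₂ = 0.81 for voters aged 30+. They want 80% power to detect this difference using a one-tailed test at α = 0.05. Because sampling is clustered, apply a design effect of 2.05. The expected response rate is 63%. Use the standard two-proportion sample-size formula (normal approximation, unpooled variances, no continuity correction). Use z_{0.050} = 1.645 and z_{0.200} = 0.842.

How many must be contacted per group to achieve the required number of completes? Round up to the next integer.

n = (z_α + z_β)² · [p₁(1−p₁) + p₂(1−p₂)] / (p₁ − p₂)²
  = (1.645 + 0.842)² · (0.72·0.28 + 0.81·0.19) / (-0.09)²
  = (2.487)² · (0.2016 + 0.1539) / 0.0081
  = 6.1852 · 0.3555 / 0.0081
  = 271.46
Design effect: 2.05 × 271.46 = 556.49.
Adjust for 63% response: 556.49 / 0.63 = 883.32.
Round up → n = 884 per group.

n = 884 per group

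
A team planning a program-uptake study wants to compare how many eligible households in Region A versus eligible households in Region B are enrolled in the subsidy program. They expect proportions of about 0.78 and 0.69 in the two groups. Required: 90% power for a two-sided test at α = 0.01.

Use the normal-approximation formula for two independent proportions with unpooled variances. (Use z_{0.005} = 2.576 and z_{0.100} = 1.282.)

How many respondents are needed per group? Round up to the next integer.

n = (z_{α/2} + z_β)² · [p₁(1−p₁) + p₂(1−p₂)] / (p₁ − p₂)²
  = (2.576 + 1.282)² · (0.78·0.22 + 0.69·0.31) / (0.09)²
  = (3.858)² · (0.1716 + 0.2139) / 0.0081
  = 14.8842 · 0.3855 / 0.0081
  = 708.38
Round up → n = 709 per group.

n = 709 per group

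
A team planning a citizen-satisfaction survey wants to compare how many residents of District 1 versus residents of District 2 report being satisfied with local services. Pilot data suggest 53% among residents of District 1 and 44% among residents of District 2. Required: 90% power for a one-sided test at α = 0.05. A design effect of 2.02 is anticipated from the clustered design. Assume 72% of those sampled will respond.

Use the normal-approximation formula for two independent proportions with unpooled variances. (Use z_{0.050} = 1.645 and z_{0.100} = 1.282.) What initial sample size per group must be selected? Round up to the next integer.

n = (z_α + z_β)² · [p₁(1−p₁) + p₂(1−p₂)] / (p₁ − p₂)²
  = (1.645 + 1.282)² · (0.53·0.47 + 0.44·0.56) / (0.09)²
  = (2.927)² · (0.2491 + 0.2464) / 0.0081
  = 8.5673 · 0.4955 / 0.0081
  = 524.09
Design effect: 2.02 × 524.09 = 1058.66.
Adjust for 72% response: 1058.66 / 0.72 = 1470.36.
Round up → n = 1471 per group.

n = 1471 per group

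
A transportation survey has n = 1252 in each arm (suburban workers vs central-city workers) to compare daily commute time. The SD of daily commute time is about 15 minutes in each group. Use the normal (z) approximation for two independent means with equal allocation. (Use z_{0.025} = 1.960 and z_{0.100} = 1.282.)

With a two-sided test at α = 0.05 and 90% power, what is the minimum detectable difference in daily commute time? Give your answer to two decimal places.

Minimum detectable difference ≈ 1.94 minutes

δ = (z_{α/2} + z_β) · √((σ₁²+σ₂²)/n)
  = (1.960 + 1.282) · √(450/1252)
  = 3.242 · √0.35942
  = 3.242 · 0.5995
  = 1.9436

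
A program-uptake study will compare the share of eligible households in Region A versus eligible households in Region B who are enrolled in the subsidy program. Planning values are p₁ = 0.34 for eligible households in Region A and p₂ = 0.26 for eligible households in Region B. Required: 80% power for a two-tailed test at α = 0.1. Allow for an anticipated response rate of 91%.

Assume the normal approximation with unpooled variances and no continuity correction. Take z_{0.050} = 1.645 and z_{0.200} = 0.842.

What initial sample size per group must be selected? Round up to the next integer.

n = (z_{α/2} + z_β)² · [p₁(1−p₁) + p₂(1−p₂)] / (p₁ − p₂)²
  = (1.645 + 0.842)² · (0.34·0.66 + 0.26·0.74) / (0.08)²
  = (2.487)² · (0.2244 + 0.1924) / 0.0064
  = 6.1852 · 0.4168 / 0.0064
  = 402.81
Adjust for 91% response: 402.81 / 0.91 = 442.65.
Round up → n = 443 per group.

n = 443 per group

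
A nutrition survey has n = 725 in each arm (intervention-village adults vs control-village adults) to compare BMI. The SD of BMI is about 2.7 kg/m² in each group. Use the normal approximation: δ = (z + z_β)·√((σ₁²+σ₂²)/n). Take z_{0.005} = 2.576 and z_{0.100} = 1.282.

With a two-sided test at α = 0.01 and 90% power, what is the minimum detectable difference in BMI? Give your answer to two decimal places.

Minimum detectable difference ≈ 0.55 kg/m²

δ = (z_{α/2} + z_β) · √((σ₁²+σ₂²)/n)
  = (2.576 + 1.282) · √(14.58/725)
  = 3.858 · √0.02011
  = 3.858 · 0.1418
  = 0.5471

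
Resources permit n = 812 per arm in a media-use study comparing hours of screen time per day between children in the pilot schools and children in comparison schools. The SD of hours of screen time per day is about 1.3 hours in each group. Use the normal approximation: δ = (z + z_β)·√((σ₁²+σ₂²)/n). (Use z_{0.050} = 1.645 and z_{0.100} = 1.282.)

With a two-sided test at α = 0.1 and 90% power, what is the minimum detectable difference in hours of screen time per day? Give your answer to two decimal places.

Minimum detectable difference ≈ 0.19 hours

δ = (z_{α/2} + z_β) · √((σ₁²+σ₂²)/n)
  = (1.645 + 1.282) · √(3.38/812)
  = 2.927 · √0.00416
  = 2.927 · 0.0645
  = 0.1888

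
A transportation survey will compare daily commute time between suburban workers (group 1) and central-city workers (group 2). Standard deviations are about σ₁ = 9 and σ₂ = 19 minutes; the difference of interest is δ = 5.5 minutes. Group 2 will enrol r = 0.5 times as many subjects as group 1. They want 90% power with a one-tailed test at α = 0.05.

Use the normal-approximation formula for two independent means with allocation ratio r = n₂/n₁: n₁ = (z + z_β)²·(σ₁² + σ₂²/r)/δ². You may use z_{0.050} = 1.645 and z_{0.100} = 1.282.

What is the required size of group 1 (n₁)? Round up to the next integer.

n₁ = 228

n₁ = (z_α + z_β)² · (σ₁² + σ₂²/r) / δ²
   = (1.645 + 1.282)² · (9² + 19²/0.5) / 5.5²
   = 8.5673 · (81 + 722) / 30.25
   = 8.5673 · 803 / 30.25
   = 227.42
Round up → n₁ = 228; n₂ = r·n₁ = 0.5 × 228 = 114.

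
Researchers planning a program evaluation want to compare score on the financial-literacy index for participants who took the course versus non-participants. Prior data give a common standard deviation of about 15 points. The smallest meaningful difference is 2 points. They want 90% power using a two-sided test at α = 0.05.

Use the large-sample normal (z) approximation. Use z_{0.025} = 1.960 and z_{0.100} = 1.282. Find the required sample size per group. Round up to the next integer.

n = (z_{α/2} + z_β)² · (σ₁² + σ₂²) / δ²
  = (1.960 + 1.282)² · (2·15² = 450) / 2²
  = 10.5106 · 450 / 4
  = 1182.44
Round up → n = 1183 per group.

n = 1183 per group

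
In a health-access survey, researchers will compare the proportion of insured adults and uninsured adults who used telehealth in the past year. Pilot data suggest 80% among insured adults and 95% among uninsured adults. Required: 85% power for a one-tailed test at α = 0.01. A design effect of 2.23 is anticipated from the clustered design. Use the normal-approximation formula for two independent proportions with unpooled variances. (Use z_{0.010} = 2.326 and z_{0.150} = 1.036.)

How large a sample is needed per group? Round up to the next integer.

n = (z_α + z_β)² · [p₁(1−p₁) + p₂(1−p₂)] / (p₁ − p₂)²
  = (2.326 + 1.036)² · (0.80·0.20 + 0.95·0.05) / (-0.15)²
  = (3.362)² · (0.1600 + 0.0475) / 0.0225
  = 11.3030 · 0.2075 / 0.0225
  = 104.24
Design effect: 2.23 × 104.24 = 232.45.
Round up → n = 233 per group.

n = 233 per group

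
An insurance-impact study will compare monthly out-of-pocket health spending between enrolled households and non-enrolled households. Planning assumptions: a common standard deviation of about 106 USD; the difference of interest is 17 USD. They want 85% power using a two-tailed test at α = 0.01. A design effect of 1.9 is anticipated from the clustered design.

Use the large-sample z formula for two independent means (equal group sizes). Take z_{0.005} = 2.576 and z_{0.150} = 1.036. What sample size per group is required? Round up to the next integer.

n = 1928 per group

n = (z_{α/2} + z_β)² · (σ₁² + σ₂²) / δ²
  = (2.576 + 1.036)² · (2·106² = 22472) / 17²
  = 13.0465 · 22472 / 289
  = 1014.47
Design effect: 1.9 × 1014.47 = 1927.49.
Round up → n = 1928 per group.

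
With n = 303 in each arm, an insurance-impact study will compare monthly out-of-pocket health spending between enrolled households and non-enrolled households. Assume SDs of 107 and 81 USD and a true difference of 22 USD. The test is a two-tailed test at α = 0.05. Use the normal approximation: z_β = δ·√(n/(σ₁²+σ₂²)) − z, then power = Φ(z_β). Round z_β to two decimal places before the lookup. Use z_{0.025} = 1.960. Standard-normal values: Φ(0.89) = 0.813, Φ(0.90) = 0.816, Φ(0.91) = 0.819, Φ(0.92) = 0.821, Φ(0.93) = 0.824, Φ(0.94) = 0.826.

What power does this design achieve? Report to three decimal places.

Power ≈ 0.813

z_β = δ·√(n/(σ₁²+σ₂²)) − z_{α/2}
    = 22 · √(303/18010) − 1.960
    = 22 · 0.12971 − 1.960
    = 2.8536 − 1.960 = 0.8936 → 0.89
Power = Φ(0.89) = 0.813.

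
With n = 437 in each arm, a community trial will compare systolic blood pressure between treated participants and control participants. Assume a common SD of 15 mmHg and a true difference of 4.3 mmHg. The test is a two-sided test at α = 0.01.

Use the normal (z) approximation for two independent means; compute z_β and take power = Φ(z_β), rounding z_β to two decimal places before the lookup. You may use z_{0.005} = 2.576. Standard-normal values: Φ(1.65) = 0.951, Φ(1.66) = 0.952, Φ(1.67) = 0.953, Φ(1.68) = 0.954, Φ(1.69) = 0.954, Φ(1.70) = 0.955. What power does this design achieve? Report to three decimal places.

Power ≈ 0.952

z_β = δ·√(n/(σ₁²+σ₂²)) − z_{α/2}
    = 4.3 · √(437/450) − 2.576
    = 4.3 · 0.98545 − 2.576
    = 4.2374 − 2.576 = 1.6614 → 1.66
Power = Φ(1.66) = 0.952.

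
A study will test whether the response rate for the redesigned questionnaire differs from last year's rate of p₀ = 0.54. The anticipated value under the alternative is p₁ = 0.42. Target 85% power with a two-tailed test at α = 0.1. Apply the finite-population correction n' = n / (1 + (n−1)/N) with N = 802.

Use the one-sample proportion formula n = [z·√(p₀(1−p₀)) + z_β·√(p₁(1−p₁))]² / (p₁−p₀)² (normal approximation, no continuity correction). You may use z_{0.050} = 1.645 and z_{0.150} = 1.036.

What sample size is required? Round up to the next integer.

n = [z_{α/2}·√(p₀q₀) + z_β·√(p₁q₁)]² / (p₁ − p₀)²
  = [1.645·√(0.54·0.46) + 1.036·√(0.42·0.58)]² / (-0.12)²
  = [1.645·0.4984 + 1.036·0.4936]² / 0.0144
  = [1.3312]² / 0.0144
  = 123.06
Finite-population correction (N = 802): 123.06 / (1 + (123.06 − 1)/802) = 106.81.
Round up → n = 107.

n = 107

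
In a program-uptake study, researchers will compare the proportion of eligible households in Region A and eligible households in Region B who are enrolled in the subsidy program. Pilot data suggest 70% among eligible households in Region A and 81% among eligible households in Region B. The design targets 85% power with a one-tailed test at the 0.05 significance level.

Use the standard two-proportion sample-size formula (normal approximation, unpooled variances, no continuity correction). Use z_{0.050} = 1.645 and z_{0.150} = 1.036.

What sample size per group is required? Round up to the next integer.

n = (z_α + z_β)² · [p₁(1−p₁) + p₂(1−p₂)] / (p₁ − p₂)²
  = (1.645 + 1.036)² · (0.70·0.30 + 0.81·0.19) / (-0.11)²
  = (2.681)² · (0.2100 + 0.1539) / 0.0121
  = 7.1878 · 0.3639 / 0.0121
  = 216.17
Round up → n = 217 per group.

n = 217 per group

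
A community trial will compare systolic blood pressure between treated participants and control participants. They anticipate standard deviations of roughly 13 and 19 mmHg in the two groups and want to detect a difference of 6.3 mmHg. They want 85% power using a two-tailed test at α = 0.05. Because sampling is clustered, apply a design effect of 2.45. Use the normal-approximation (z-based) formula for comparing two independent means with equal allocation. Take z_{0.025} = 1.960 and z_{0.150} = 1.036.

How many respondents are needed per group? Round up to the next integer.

n = (z_{α/2} + z_β)² · (σ₁² + σ₂²) / δ²
  = (1.960 + 1.036)² · (13² + 19² = 530) / 6.3²
  = 8.9760 · 530 / 39.69
  = 119.86
Design effect: 2.45 × 119.86 = 293.66.
Round up → n = 294 per group.

n = 294 per group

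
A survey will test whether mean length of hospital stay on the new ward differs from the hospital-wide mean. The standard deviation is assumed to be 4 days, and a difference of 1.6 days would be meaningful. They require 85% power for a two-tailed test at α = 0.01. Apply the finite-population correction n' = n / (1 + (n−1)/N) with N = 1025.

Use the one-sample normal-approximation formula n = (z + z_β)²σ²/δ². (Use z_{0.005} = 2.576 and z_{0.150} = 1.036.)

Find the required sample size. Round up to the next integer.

n = 76

n = (z_{α/2} + z_β)² · σ² / δ²
  = (2.576 + 1.036)² · 4² / 1.6²
  = 13.0465 · 16 / 2.56
  = 81.54
Finite-population correction (N = 1025): 81.54 / (1 + (81.54 − 1)/1025) = 75.60.
Round up → n = 76.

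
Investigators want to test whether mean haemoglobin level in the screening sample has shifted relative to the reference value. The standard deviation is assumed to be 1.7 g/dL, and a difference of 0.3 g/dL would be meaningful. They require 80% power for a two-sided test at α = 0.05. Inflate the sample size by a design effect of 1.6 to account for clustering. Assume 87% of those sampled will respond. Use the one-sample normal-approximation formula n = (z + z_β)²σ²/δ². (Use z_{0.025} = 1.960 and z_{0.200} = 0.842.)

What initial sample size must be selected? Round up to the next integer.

n = (z_{α/2} + z_β)² · σ² / δ²
  = (1.960 + 0.842)² · 1.7² / 0.3²
  = 7.8512 · 2.89 / 0.09
  = 252.11
Design effect: 1.6 × 252.11 = 403.38.
Adjust for 87% response: 403.38 / 0.87 = 463.65.
Round up → n = 464.

n = 464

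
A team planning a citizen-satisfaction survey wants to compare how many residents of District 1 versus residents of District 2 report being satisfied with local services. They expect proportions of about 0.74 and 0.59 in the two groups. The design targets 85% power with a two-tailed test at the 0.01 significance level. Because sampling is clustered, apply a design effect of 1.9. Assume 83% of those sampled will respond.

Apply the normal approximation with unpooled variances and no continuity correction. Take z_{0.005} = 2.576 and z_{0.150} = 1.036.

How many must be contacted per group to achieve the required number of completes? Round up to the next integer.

n = (z_{α/2} + z_β)² · [p₁(1−p₁) + p₂(1−p₂)] / (p₁ − p₂)²
  = (2.576 + 1.036)² · (0.74·0.26 + 0.59·0.41) / (0.15)²
  = (3.612)² · (0.1924 + 0.2419) / 0.0225
  = 13.0465 · 0.4343 / 0.0225
  = 251.83
Design effect: 1.9 × 251.83 = 478.47.
Adjust for 83% response: 478.47 / 0.83 = 576.47.
Round up → n = 577 per group.

n = 577 per group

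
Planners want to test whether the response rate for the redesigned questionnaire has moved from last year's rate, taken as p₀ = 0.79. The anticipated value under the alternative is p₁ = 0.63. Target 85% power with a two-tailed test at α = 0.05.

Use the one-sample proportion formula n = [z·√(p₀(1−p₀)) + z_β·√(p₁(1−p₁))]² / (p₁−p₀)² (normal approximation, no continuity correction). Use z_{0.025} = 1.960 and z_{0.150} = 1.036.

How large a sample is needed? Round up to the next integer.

n = [z_{α/2}·√(p₀q₀) + z_β·√(p₁q₁)]² / (p₁ − p₀)²
  = [1.960·√(0.79·0.21) + 1.036·√(0.63·0.37)]² / (-0.16)²
  = [1.960·0.4073 + 1.036·0.4828]² / 0.0256
  = [1.2985]² / 0.0256
  = 65.86
Round up → n = 66.

n = 66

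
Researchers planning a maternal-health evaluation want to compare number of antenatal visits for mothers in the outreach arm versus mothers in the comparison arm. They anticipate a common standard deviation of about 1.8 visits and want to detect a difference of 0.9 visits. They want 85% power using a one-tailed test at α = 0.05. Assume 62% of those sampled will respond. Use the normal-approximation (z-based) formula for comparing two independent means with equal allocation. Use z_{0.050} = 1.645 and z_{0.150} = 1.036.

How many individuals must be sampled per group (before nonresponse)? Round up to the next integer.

n = 93 per group

n = (z_α + z_β)² · (σ₁² + σ₂²) / δ²
  = (1.645 + 1.036)² · (2·1.8² = 6.48) / 0.9²
  = 7.1878 · 6.48 / 0.81
  = 57.50
Adjust for 62% response: 57.50 / 0.62 = 92.75.
Round up → n = 93 per group.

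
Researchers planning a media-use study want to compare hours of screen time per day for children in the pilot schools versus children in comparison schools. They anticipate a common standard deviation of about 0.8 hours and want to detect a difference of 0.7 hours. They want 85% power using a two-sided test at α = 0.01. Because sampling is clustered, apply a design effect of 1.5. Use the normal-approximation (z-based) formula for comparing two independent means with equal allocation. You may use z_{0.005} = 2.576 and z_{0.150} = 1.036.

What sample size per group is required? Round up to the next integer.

n = 52 per group

n = (z_{α/2} + z_β)² · (σ₁² + σ₂²) / δ²
  = (2.576 + 1.036)² · (2·0.8² = 1.28) / 0.7²
  = 13.0465 · 1.28 / 0.49
  = 34.08
Design effect: 1.5 × 34.08 = 51.12.
Round up → n = 52 per group.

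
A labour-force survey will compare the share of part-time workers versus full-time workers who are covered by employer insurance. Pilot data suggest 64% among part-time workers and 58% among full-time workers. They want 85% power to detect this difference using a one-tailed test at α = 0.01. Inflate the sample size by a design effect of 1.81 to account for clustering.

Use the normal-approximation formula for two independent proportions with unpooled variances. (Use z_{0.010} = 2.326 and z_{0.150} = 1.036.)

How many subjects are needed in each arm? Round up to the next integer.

n = (z_α + z_β)² · [p₁(1−p₁) + p₂(1−p₂)] / (p₁ − p₂)²
  = (2.326 + 1.036)² · (0.64·0.36 + 0.58·0.42) / (0.06)²
  = (3.362)² · (0.2304 + 0.2436) / 0.0036
  = 11.3030 · 0.4740 / 0.0036
  = 1488.23
Design effect: 1.81 × 1488.23 = 2693.70.
Round up → n = 2694 per group.

n = 2694 per group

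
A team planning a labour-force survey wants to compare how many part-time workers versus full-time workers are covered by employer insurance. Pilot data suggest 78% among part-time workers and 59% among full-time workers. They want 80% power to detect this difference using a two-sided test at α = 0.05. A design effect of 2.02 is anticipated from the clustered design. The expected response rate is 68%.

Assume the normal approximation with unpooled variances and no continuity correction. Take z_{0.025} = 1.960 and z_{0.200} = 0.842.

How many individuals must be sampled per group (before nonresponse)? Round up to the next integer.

n = (z_{α/2} + z_β)² · [p₁(1−p₁) + p₂(1−p₂)] / (p₁ − p₂)²
  = (1.960 + 0.842)² · (0.78·0.22 + 0.59·0.41) / (0.19)²
  = (2.802)² · (0.1716 + 0.2419) / 0.0361
  = 7.8512 · 0.4135 / 0.0361
  = 89.93
Design effect: 2.02 × 89.93 = 181.66.
Adjust for 68% response: 181.66 / 0.68 = 267.14.
Round up → n = 268 per group.

n = 268 per group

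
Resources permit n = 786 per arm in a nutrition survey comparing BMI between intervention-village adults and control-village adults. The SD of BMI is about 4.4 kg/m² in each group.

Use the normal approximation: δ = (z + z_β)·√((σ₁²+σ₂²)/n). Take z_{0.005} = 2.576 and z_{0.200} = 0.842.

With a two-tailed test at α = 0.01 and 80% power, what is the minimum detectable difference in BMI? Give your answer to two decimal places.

Minimum detectable difference ≈ 0.76 kg/m²

δ = (z_{α/2} + z_β) · √((σ₁²+σ₂²)/n)
  = (2.576 + 0.842) · √(38.72/786)
  = 3.418 · √0.04926
  = 3.418 · 0.2220
  = 0.7586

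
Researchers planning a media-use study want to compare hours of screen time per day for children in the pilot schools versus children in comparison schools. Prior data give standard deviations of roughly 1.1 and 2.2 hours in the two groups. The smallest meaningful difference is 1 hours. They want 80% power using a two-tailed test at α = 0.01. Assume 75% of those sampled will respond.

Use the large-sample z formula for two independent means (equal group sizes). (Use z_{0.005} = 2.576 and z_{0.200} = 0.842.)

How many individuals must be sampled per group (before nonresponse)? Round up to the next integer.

n = 95 per group

n = (z_{α/2} + z_β)² · (σ₁² + σ₂²) / δ²
  = (2.576 + 0.842)² · (1.1² + 2.2² = 6.05) / 1²
  = 11.6827 · 6.05 / 1
  = 70.68
Adjust for 75% response: 70.68 / 0.75 = 94.24.
Round up → n = 95 per group.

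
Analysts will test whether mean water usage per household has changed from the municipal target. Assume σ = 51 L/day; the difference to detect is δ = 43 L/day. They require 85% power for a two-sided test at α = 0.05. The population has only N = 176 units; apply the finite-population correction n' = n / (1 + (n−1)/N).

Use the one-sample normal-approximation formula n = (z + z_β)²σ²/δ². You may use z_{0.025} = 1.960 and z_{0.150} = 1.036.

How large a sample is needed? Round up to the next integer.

n = (z_{α/2} + z_β)² · σ² / δ²
  = (1.960 + 1.036)² · 51² / 43²
  = 8.9760 · 2601 / 1849
  = 12.63
Finite-population correction (N = 176): 12.63 / (1 + (12.63 − 1)/176) = 11.84.
Round up → n = 12.

n = 12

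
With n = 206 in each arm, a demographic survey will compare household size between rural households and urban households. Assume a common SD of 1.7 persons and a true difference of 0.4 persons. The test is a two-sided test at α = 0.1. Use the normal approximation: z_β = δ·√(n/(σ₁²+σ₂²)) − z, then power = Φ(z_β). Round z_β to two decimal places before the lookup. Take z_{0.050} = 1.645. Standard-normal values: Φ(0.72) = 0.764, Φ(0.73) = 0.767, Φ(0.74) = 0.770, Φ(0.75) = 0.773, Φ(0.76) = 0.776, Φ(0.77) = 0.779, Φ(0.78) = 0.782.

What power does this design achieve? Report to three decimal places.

z_β = δ·√(n/(σ₁²+σ₂²)) − z_{α/2}
    = 0.4 · √(206/5.78) − 1.645
    = 0.4 · 5.96994 − 1.645
    = 2.3880 − 1.645 = 0.7430 → 0.74
Power = Φ(0.74) = 0.770.

Power ≈ 0.770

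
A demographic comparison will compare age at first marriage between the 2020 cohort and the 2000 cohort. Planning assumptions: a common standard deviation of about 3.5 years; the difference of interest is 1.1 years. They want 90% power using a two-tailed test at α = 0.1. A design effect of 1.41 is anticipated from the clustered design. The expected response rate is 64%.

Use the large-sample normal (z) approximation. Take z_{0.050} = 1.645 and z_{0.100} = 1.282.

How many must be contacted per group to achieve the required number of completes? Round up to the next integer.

n = 383 per group

n = (z_{α/2} + z_β)² · (σ₁² + σ₂²) / δ²
  = (1.645 + 1.282)² · (2·3.5² = 24.5) / 1.1²
  = 8.5673 · 24.5 / 1.21
  = 173.47
Design effect: 1.41 × 173.47 = 244.59.
Adjust for 64% response: 244.59 / 0.64 = 382.18.
Round up → n = 383 per group.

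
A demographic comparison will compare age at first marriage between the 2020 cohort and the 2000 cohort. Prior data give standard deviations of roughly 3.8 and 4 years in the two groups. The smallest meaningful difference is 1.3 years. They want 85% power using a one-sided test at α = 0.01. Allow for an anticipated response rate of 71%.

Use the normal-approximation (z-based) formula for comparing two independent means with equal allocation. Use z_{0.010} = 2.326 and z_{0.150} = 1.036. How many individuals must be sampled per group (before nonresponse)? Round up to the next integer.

n = 287 per group

n = (z_α + z_β)² · (σ₁² + σ₂²) / δ²
  = (2.326 + 1.036)² · (3.8² + 4² = 30.44) / 1.3²
  = 11.3030 · 30.44 / 1.69
  = 203.59
Adjust for 71% response: 203.59 / 0.71 = 286.74.
Round up → n = 287 per group.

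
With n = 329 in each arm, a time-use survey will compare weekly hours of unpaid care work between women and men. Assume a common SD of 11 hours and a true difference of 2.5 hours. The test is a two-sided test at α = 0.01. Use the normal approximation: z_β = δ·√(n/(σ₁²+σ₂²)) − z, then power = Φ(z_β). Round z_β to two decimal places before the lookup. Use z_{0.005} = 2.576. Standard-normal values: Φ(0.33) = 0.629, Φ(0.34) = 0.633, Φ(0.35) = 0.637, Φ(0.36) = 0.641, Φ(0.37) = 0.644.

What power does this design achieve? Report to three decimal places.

Power ≈ 0.633

z_β = δ·√(n/(σ₁²+σ₂²)) − z_{α/2}
    = 2.5 · √(329/242) − 2.576
    = 2.5 · 1.16598 − 2.576
    = 2.9149 − 2.576 = 0.3389 → 0.34
Power = Φ(0.34) = 0.633.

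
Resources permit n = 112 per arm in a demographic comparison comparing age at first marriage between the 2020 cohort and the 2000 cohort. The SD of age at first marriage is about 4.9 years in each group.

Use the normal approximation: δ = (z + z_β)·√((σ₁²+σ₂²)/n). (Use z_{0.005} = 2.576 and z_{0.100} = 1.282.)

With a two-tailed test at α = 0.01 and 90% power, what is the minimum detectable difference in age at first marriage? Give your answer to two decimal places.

Minimum detectable difference ≈ 2.53 years

δ = (z_{α/2} + z_β) · √((σ₁²+σ₂²)/n)
  = (2.576 + 1.282) · √(48.02/112)
  = 3.858 · √0.42875
  = 3.858 · 0.6548
  = 2.5262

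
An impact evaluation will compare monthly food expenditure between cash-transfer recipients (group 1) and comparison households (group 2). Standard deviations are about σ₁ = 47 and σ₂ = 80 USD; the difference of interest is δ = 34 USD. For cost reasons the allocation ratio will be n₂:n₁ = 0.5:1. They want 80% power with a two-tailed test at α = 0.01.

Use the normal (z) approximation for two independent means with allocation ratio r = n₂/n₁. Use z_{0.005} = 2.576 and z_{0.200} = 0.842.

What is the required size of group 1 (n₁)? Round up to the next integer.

n₁ = (z_{α/2} + z_β)² · (σ₁² + σ₂²/r) / δ²
   = (2.576 + 0.842)² · (47² + 80²/0.5) / 34²
   = 11.6827 · (2209 + 12800) / 1156
   = 11.6827 · 15009 / 1156
   = 151.68
Round up → n₁ = 152; n₂ = r·n₁ = 0.5 × 152 = 76.

n₁ = 152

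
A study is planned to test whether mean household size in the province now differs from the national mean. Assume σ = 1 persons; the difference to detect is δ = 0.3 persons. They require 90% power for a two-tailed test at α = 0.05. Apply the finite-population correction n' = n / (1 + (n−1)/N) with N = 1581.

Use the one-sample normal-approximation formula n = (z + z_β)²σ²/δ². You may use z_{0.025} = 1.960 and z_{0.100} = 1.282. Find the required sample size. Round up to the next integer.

n = 109

n = (z_{α/2} + z_β)² · σ² / δ²
  = (1.960 + 1.282)² · 1² / 0.3²
  = 10.5106 · 1 / 0.09
  = 116.78
Finite-population correction (N = 1581): 116.78 / (1 + (116.78 − 1)/1581) = 108.82.
Round up → n = 109.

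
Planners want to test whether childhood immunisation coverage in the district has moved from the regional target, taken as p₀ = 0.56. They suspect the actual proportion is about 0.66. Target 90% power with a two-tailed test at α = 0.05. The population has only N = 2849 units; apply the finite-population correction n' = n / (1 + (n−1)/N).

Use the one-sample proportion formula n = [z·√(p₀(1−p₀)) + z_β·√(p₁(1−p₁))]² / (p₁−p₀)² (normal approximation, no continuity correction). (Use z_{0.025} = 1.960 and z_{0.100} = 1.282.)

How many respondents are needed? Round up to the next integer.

n = [z_{α/2}·√(p₀q₀) + z_β·√(p₁q₁)]² / (p₁ − p₀)²
  = [1.960·√(0.56·0.44) + 1.282·√(0.66·0.34)]² / (0.10)²
  = [1.960·0.4964 + 1.282·0.4737]² / 0.0100
  = [1.5802]² / 0.0100
  = 249.71
Finite-population correction (N = 2849): 249.71 / (1 + (249.71 − 1)/2849) = 229.66.
Round up → n = 230.

n = 230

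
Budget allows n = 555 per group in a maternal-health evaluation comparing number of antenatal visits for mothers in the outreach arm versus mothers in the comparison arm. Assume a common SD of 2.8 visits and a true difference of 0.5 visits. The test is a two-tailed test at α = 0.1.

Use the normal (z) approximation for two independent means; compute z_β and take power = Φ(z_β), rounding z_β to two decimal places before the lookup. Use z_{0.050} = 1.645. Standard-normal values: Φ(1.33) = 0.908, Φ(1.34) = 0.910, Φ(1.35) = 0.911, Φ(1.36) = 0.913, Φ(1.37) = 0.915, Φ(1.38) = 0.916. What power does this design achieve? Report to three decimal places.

z_β = δ·√(n/(σ₁²+σ₂²)) − z_{α/2}
    = 0.5 · √(555/15.68) − 1.645
    = 0.5 · 5.94940 − 1.645
    = 2.9747 − 1.645 = 1.3297 → 1.33
Power = Φ(1.33) = 0.908.

Power ≈ 0.908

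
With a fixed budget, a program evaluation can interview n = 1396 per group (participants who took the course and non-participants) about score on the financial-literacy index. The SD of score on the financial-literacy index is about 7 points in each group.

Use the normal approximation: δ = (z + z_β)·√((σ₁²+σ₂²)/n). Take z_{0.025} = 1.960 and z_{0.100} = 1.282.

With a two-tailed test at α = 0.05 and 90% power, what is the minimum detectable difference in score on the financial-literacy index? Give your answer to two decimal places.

δ = (z_{α/2} + z_β) · √((σ₁²+σ₂²)/n)
  = (1.960 + 1.282) · √(98/1396)
  = 3.242 · √0.0702
  = 3.242 · 0.2650
  = 0.8590

Minimum detectable difference ≈ 0.86 points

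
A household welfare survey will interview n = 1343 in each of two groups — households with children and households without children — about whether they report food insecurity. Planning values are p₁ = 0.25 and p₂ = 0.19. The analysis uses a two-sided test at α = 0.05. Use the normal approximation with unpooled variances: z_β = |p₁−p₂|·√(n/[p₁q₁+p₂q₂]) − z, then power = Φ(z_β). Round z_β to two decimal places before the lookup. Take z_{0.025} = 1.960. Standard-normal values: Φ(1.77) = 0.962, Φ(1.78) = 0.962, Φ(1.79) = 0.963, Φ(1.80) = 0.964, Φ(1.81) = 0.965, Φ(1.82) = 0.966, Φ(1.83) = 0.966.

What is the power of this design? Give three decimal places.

z_β = |p₁−p₂|·√(n/[p₁q₁+p₂q₂]) − z_{α/2}
    = 0.06 · √(1343/0.3414) − 1.960
    = 0.06 · 62.7200 − 1.960
    = 3.7632 − 1.960 = 1.8032 → 1.80
Power = Φ(1.80) = 0.964.

Power ≈ 0.964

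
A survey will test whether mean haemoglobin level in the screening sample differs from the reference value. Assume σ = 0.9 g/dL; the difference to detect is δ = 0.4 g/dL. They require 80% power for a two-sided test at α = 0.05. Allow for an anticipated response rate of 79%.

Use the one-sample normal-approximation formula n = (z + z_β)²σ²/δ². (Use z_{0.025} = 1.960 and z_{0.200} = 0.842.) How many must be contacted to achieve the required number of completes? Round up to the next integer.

n = 51

n = (z_{α/2} + z_β)² · σ² / δ²
  = (1.960 + 0.842)² · 0.9² / 0.4²
  = 7.8512 · 0.81 / 0.16
  = 39.75
Adjust for 79% response: 39.75 / 0.79 = 50.31.
Round up → n = 51.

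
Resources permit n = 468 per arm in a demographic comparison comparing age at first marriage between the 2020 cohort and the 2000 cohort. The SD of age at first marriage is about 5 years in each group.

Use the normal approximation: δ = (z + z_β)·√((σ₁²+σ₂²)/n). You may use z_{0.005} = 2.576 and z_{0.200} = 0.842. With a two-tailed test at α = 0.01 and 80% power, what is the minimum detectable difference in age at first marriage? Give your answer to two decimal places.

δ = (z_{α/2} + z_β) · √((σ₁²+σ₂²)/n)
  = (2.576 + 0.842) · √(50/468)
  = 3.418 · √0.10684
  = 3.418 · 0.3269
  = 1.1172

Minimum detectable difference ≈ 1.12 years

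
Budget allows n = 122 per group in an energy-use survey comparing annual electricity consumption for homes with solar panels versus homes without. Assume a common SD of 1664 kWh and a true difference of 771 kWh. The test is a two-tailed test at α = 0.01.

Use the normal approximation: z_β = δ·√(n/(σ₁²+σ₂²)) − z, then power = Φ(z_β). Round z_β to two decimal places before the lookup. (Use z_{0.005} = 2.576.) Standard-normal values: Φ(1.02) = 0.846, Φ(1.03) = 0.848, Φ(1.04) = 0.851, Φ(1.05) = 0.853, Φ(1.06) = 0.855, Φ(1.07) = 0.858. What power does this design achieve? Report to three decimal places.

z_β = δ·√(n/(σ₁²+σ₂²)) − z_{α/2}
    = 771 · √(122/5537792) − 2.576
    = 771 · 0.00469 − 2.576
    = 3.6188 − 2.576 = 1.0428 → 1.04
Power = Φ(1.04) = 0.851.

Power ≈ 0.851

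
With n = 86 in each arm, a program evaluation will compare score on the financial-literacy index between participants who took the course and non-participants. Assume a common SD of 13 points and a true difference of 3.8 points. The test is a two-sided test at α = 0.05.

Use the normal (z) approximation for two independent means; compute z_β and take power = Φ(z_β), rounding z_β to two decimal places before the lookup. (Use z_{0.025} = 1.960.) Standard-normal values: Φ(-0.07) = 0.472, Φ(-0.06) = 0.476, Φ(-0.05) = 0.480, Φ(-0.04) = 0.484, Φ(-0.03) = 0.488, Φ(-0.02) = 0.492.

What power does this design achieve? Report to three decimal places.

z_β = δ·√(n/(σ₁²+σ₂²)) − z_{α/2}
    = 3.8 · √(86/338) − 1.960
    = 3.8 · 0.50442 − 1.960
    = 1.9168 − 1.960 = -0.0432 → -0.04
Power = Φ(-0.04) = 0.484.

Power ≈ 0.484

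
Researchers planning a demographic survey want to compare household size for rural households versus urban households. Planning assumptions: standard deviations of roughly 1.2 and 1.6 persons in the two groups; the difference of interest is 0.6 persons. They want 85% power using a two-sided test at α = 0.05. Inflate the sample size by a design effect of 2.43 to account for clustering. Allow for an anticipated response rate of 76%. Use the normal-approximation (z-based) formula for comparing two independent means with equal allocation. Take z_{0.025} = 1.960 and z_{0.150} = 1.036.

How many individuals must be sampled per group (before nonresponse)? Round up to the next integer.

n = 319 per group

n = (z_{α/2} + z_β)² · (σ₁² + σ₂²) / δ²
  = (1.960 + 1.036)² · (1.2² + 1.6² = 4) / 0.6²
  = 8.9760 · 4 / 0.36
  = 99.73
Design effect: 2.43 × 99.73 = 242.35.
Adjust for 76% response: 242.35 / 0.76 = 318.88.
Round up → n = 319 per group.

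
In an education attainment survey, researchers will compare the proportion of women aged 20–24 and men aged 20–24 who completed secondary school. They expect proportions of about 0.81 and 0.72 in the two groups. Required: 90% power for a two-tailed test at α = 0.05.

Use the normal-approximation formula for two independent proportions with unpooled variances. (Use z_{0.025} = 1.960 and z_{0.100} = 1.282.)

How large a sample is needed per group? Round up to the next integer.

n = 462 per group

n = (z_{α/2} + z_β)² · [p₁(1−p₁) + p₂(1−p₂)] / (p₁ − p₂)²
  = (1.960 + 1.282)² · (0.81·0.19 + 0.72·0.28) / (0.09)²
  = (3.242)² · (0.1539 + 0.2016) / 0.0081
  = 10.5106 · 0.3555 / 0.0081
  = 461.30
Round up → n = 462 per group.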